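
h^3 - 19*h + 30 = (h - 3)*(h - 2)*(h + 5)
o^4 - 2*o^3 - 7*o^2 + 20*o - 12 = (o - 2)^2*(o - 1)*(o + 3)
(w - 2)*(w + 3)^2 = w^3 + 4*w^2 - 3*w - 18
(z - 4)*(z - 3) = z^2 - 7*z + 12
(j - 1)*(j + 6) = j^2 + 5*j - 6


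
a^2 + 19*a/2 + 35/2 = (a + 5/2)*(a + 7)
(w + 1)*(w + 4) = w^2 + 5*w + 4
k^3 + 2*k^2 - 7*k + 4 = (k - 1)^2*(k + 4)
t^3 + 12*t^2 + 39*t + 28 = (t + 1)*(t + 4)*(t + 7)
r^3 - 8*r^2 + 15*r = r*(r - 5)*(r - 3)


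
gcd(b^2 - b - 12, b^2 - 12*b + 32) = b - 4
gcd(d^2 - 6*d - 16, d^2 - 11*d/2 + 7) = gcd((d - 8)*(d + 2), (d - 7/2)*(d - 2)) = 1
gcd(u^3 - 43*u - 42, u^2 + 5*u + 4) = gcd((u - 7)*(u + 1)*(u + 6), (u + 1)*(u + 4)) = u + 1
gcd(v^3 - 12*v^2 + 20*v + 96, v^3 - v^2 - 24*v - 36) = v^2 - 4*v - 12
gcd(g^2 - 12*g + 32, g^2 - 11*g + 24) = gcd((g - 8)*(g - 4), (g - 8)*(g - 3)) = g - 8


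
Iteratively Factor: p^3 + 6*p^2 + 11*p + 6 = (p + 3)*(p^2 + 3*p + 2) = (p + 2)*(p + 3)*(p + 1)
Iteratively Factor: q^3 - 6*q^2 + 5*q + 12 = (q - 4)*(q^2 - 2*q - 3) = (q - 4)*(q - 3)*(q + 1)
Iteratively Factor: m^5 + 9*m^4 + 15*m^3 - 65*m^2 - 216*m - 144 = (m - 3)*(m^4 + 12*m^3 + 51*m^2 + 88*m + 48) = (m - 3)*(m + 1)*(m^3 + 11*m^2 + 40*m + 48) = (m - 3)*(m + 1)*(m + 4)*(m^2 + 7*m + 12) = (m - 3)*(m + 1)*(m + 3)*(m + 4)*(m + 4)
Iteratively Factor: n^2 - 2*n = (n - 2)*(n)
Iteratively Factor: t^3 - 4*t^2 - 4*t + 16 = (t - 2)*(t^2 - 2*t - 8) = (t - 2)*(t + 2)*(t - 4)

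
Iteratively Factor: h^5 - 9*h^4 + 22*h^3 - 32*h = (h - 4)*(h^4 - 5*h^3 + 2*h^2 + 8*h) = (h - 4)*(h - 2)*(h^3 - 3*h^2 - 4*h) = (h - 4)*(h - 2)*(h + 1)*(h^2 - 4*h) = (h - 4)^2*(h - 2)*(h + 1)*(h)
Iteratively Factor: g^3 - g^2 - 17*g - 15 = (g + 1)*(g^2 - 2*g - 15) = (g + 1)*(g + 3)*(g - 5)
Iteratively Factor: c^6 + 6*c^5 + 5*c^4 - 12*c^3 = (c)*(c^5 + 6*c^4 + 5*c^3 - 12*c^2) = c*(c + 4)*(c^4 + 2*c^3 - 3*c^2) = c*(c - 1)*(c + 4)*(c^3 + 3*c^2) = c^2*(c - 1)*(c + 4)*(c^2 + 3*c) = c^3*(c - 1)*(c + 4)*(c + 3)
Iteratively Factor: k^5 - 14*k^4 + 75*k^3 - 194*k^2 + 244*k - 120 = (k - 3)*(k^4 - 11*k^3 + 42*k^2 - 68*k + 40) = (k - 3)*(k - 2)*(k^3 - 9*k^2 + 24*k - 20) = (k - 5)*(k - 3)*(k - 2)*(k^2 - 4*k + 4) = (k - 5)*(k - 3)*(k - 2)^2*(k - 2)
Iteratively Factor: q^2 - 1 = (q - 1)*(q + 1)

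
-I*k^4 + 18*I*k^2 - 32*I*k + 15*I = (k - 3)*(k - 1)*(k + 5)*(-I*k + I)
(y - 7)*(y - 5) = y^2 - 12*y + 35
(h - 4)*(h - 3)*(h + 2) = h^3 - 5*h^2 - 2*h + 24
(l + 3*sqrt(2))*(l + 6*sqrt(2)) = l^2 + 9*sqrt(2)*l + 36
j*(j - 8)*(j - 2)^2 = j^4 - 12*j^3 + 36*j^2 - 32*j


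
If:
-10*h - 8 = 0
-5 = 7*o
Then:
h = -4/5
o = -5/7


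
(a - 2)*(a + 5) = a^2 + 3*a - 10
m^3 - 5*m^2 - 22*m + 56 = (m - 7)*(m - 2)*(m + 4)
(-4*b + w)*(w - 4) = -4*b*w + 16*b + w^2 - 4*w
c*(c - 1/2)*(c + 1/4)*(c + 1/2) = c^4 + c^3/4 - c^2/4 - c/16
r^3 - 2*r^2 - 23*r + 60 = (r - 4)*(r - 3)*(r + 5)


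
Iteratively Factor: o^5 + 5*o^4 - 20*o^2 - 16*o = (o + 4)*(o^4 + o^3 - 4*o^2 - 4*o) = (o + 2)*(o + 4)*(o^3 - o^2 - 2*o) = o*(o + 2)*(o + 4)*(o^2 - o - 2) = o*(o - 2)*(o + 2)*(o + 4)*(o + 1)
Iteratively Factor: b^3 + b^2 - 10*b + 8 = (b - 1)*(b^2 + 2*b - 8) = (b - 1)*(b + 4)*(b - 2)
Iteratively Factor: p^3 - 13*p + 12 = (p + 4)*(p^2 - 4*p + 3) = (p - 3)*(p + 4)*(p - 1)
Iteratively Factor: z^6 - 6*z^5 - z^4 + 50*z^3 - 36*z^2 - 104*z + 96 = (z - 2)*(z^5 - 4*z^4 - 9*z^3 + 32*z^2 + 28*z - 48) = (z - 2)*(z + 2)*(z^4 - 6*z^3 + 3*z^2 + 26*z - 24) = (z - 2)*(z - 1)*(z + 2)*(z^3 - 5*z^2 - 2*z + 24) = (z - 4)*(z - 2)*(z - 1)*(z + 2)*(z^2 - z - 6) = (z - 4)*(z - 3)*(z - 2)*(z - 1)*(z + 2)*(z + 2)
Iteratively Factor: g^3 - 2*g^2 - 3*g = (g + 1)*(g^2 - 3*g) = g*(g + 1)*(g - 3)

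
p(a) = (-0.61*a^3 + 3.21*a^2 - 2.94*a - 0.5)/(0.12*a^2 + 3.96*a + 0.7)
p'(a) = (-0.24*a - 3.96)*(-0.61*a^3 + 3.21*a^2 - 2.94*a - 0.5)/(0.12*a^2 + 3.96*a + 0.7)^2 + (-1.83*a^2 + 6.42*a - 2.94)/(0.12*a^2 + 3.96*a + 0.7)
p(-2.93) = -5.17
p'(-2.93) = 2.09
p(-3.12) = -5.57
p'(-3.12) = 2.18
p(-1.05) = -2.05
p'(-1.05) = 1.23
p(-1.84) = -3.17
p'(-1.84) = 1.59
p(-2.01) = -3.44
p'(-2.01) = 1.66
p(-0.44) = -1.44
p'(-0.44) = 0.56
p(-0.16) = 0.79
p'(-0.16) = -102.53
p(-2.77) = -4.84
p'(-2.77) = 2.01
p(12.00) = -9.58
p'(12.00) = -1.89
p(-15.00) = -89.10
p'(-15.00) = 15.11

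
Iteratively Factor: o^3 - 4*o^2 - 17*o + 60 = (o - 5)*(o^2 + o - 12) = (o - 5)*(o + 4)*(o - 3)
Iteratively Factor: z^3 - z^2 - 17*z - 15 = (z - 5)*(z^2 + 4*z + 3) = (z - 5)*(z + 3)*(z + 1)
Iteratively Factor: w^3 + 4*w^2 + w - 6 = (w - 1)*(w^2 + 5*w + 6) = (w - 1)*(w + 3)*(w + 2)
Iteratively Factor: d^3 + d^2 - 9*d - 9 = (d + 3)*(d^2 - 2*d - 3) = (d - 3)*(d + 3)*(d + 1)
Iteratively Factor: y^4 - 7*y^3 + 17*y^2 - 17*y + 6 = (y - 3)*(y^3 - 4*y^2 + 5*y - 2) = (y - 3)*(y - 1)*(y^2 - 3*y + 2) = (y - 3)*(y - 2)*(y - 1)*(y - 1)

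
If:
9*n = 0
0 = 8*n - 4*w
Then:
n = 0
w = 0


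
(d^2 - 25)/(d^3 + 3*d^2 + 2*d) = (d^2 - 25)/(d*(d^2 + 3*d + 2))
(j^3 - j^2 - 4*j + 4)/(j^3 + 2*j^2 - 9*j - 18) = (j^2 - 3*j + 2)/(j^2 - 9)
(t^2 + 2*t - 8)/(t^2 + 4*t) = (t - 2)/t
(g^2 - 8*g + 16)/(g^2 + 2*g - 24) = (g - 4)/(g + 6)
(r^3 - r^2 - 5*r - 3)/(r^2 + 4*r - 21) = (r^2 + 2*r + 1)/(r + 7)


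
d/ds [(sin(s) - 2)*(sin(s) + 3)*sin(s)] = (3*sin(s)^2 + 2*sin(s) - 6)*cos(s)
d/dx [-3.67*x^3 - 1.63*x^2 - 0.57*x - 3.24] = -11.01*x^2 - 3.26*x - 0.57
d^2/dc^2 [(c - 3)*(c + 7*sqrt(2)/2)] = 2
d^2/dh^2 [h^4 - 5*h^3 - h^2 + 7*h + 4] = 12*h^2 - 30*h - 2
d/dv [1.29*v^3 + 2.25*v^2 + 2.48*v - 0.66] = 3.87*v^2 + 4.5*v + 2.48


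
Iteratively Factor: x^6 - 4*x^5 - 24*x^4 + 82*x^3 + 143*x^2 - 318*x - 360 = (x + 4)*(x^5 - 8*x^4 + 8*x^3 + 50*x^2 - 57*x - 90) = (x - 5)*(x + 4)*(x^4 - 3*x^3 - 7*x^2 + 15*x + 18) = (x - 5)*(x + 2)*(x + 4)*(x^3 - 5*x^2 + 3*x + 9) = (x - 5)*(x - 3)*(x + 2)*(x + 4)*(x^2 - 2*x - 3) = (x - 5)*(x - 3)^2*(x + 2)*(x + 4)*(x + 1)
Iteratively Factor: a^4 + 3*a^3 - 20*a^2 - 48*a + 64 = (a + 4)*(a^3 - a^2 - 16*a + 16) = (a - 1)*(a + 4)*(a^2 - 16) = (a - 4)*(a - 1)*(a + 4)*(a + 4)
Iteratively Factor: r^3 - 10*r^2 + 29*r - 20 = (r - 1)*(r^2 - 9*r + 20) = (r - 4)*(r - 1)*(r - 5)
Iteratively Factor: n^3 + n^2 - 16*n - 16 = (n + 4)*(n^2 - 3*n - 4) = (n - 4)*(n + 4)*(n + 1)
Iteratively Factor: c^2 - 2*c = (c)*(c - 2)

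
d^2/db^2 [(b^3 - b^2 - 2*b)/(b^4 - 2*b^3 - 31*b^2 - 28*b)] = 2*(b^3 - 6*b^2 + 102*b - 158)/(b^6 - 9*b^5 - 57*b^4 + 477*b^3 + 1596*b^2 - 7056*b - 21952)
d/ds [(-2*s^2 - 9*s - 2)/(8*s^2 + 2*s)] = (17*s^2 + 8*s + 1)/(s^2*(16*s^2 + 8*s + 1))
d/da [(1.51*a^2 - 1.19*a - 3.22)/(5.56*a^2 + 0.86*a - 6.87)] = (7.915*a^2 + 15.059*a + 10.9445)/(30.9136*a^4 + 9.5632*a^3 - 75.6548*a^2 - 11.8164*a + 47.1969)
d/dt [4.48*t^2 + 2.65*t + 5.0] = 8.96*t + 2.65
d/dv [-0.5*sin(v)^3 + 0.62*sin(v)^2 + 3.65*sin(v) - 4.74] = (-1.5*sin(v)^2 + 1.24*sin(v) + 3.65)*cos(v)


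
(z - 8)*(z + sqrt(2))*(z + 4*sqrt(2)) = z^3 - 8*z^2 + 5*sqrt(2)*z^2 - 40*sqrt(2)*z + 8*z - 64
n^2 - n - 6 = (n - 3)*(n + 2)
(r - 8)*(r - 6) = r^2 - 14*r + 48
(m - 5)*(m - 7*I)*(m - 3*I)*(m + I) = m^4 - 5*m^3 - 9*I*m^3 - 11*m^2 + 45*I*m^2 + 55*m - 21*I*m + 105*I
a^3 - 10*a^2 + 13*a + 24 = (a - 8)*(a - 3)*(a + 1)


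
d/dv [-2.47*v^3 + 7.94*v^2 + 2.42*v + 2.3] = -7.41*v^2 + 15.88*v + 2.42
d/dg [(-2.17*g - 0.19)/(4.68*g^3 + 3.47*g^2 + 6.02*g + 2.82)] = (20.3112*g^3 + 10.1975*g^2 + 1.3186*g - 4.9756)/(21.9024*g^6 + 32.4792*g^5 + 68.3881*g^4 + 68.174*g^3 + 55.8112*g^2 + 33.9528*g + 7.9524)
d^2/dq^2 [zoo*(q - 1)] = 0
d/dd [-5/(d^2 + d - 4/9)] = 405*(2*d + 1)/(9*d^2 + 9*d - 4)^2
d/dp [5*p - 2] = 5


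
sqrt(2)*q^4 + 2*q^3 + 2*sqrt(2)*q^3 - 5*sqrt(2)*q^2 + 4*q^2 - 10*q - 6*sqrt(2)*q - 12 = (q - 2)*(q + 3)*(q + sqrt(2))*(sqrt(2)*q + sqrt(2))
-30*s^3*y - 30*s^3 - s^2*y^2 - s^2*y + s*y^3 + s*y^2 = (-6*s + y)*(5*s + y)*(s*y + s)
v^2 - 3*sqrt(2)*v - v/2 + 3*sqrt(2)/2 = (v - 1/2)*(v - 3*sqrt(2))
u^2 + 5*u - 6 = (u - 1)*(u + 6)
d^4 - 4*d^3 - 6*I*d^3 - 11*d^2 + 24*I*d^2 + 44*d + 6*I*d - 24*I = (d - 4)*(d - 3*I)*(d - 2*I)*(d - I)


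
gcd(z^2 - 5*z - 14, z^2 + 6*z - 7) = 1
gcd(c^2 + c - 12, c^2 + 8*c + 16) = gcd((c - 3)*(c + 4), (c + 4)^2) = c + 4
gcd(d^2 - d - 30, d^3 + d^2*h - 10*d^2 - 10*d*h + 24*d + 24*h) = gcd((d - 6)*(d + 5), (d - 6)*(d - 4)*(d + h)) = d - 6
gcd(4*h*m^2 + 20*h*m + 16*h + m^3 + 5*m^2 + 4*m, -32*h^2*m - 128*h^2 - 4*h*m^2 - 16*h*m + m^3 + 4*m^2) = 4*h*m + 16*h + m^2 + 4*m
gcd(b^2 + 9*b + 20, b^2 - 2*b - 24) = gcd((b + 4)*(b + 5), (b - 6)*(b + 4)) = b + 4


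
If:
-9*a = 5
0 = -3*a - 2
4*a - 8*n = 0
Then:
No Solution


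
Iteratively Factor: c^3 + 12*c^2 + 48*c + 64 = (c + 4)*(c^2 + 8*c + 16) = (c + 4)^2*(c + 4)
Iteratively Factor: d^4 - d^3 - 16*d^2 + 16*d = (d)*(d^3 - d^2 - 16*d + 16) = d*(d + 4)*(d^2 - 5*d + 4) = d*(d - 1)*(d + 4)*(d - 4)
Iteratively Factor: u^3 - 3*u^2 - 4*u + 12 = (u - 3)*(u^2 - 4) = (u - 3)*(u + 2)*(u - 2)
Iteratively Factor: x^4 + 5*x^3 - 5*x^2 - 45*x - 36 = (x + 4)*(x^3 + x^2 - 9*x - 9) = (x + 1)*(x + 4)*(x^2 - 9) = (x + 1)*(x + 3)*(x + 4)*(x - 3)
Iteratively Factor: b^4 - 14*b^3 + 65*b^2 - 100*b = (b)*(b^3 - 14*b^2 + 65*b - 100) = b*(b - 4)*(b^2 - 10*b + 25) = b*(b - 5)*(b - 4)*(b - 5)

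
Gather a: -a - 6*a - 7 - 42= -7*a - 49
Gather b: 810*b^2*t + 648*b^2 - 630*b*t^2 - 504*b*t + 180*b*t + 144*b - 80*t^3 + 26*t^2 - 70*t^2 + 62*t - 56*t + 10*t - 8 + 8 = b^2*(810*t + 648) + b*(-630*t^2 - 324*t + 144) - 80*t^3 - 44*t^2 + 16*t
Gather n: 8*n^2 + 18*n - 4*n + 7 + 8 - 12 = 8*n^2 + 14*n + 3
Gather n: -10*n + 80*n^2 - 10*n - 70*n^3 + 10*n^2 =-70*n^3 + 90*n^2 - 20*n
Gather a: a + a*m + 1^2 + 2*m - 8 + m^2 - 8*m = a*(m + 1) + m^2 - 6*m - 7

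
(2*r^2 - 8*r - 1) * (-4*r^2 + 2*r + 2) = -8*r^4 + 36*r^3 - 8*r^2 - 18*r - 2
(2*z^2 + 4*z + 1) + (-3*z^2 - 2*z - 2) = -z^2 + 2*z - 1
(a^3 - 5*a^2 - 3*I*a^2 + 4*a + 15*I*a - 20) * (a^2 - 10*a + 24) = a^5 - 15*a^4 - 3*I*a^4 + 78*a^3 + 45*I*a^3 - 180*a^2 - 222*I*a^2 + 296*a + 360*I*a - 480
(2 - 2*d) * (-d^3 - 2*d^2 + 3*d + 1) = 2*d^4 + 2*d^3 - 10*d^2 + 4*d + 2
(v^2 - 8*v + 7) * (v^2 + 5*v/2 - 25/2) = v^4 - 11*v^3/2 - 51*v^2/2 + 235*v/2 - 175/2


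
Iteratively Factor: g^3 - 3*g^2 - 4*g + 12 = (g + 2)*(g^2 - 5*g + 6) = (g - 2)*(g + 2)*(g - 3)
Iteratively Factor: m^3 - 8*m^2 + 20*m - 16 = (m - 2)*(m^2 - 6*m + 8) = (m - 4)*(m - 2)*(m - 2)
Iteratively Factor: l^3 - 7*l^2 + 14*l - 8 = (l - 4)*(l^2 - 3*l + 2) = (l - 4)*(l - 2)*(l - 1)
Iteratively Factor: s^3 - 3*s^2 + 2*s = (s)*(s^2 - 3*s + 2) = s*(s - 2)*(s - 1)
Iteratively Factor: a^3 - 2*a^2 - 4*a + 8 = (a + 2)*(a^2 - 4*a + 4) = (a - 2)*(a + 2)*(a - 2)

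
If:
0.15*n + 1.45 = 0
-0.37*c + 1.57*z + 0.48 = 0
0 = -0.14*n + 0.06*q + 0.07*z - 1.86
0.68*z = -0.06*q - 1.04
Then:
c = -9.46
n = -9.67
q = 11.40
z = -2.54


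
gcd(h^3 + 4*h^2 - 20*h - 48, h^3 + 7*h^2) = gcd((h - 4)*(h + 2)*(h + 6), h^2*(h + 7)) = 1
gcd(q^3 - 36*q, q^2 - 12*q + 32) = 1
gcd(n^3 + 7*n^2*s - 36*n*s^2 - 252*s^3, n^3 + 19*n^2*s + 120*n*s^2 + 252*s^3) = n^2 + 13*n*s + 42*s^2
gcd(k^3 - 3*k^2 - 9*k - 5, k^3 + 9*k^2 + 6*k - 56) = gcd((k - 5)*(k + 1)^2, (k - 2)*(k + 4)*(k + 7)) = 1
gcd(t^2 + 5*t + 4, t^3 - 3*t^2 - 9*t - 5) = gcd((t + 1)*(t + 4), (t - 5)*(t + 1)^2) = t + 1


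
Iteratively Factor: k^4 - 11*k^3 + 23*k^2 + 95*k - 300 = (k - 5)*(k^3 - 6*k^2 - 7*k + 60) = (k - 5)*(k - 4)*(k^2 - 2*k - 15) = (k - 5)*(k - 4)*(k + 3)*(k - 5)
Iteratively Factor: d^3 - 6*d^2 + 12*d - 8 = (d - 2)*(d^2 - 4*d + 4) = (d - 2)^2*(d - 2)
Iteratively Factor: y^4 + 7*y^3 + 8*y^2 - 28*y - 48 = (y - 2)*(y^3 + 9*y^2 + 26*y + 24) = (y - 2)*(y + 4)*(y^2 + 5*y + 6) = (y - 2)*(y + 3)*(y + 4)*(y + 2)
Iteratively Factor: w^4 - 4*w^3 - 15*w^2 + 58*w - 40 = (w + 4)*(w^3 - 8*w^2 + 17*w - 10) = (w - 5)*(w + 4)*(w^2 - 3*w + 2) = (w - 5)*(w - 1)*(w + 4)*(w - 2)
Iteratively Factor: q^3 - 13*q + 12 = (q - 1)*(q^2 + q - 12) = (q - 3)*(q - 1)*(q + 4)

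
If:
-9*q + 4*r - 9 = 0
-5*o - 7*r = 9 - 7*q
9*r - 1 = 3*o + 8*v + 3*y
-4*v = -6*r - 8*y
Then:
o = 133*y/6 - 397/30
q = 71/15 - 38*y/3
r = 129/10 - 57*y/2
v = 387/20 - 163*y/4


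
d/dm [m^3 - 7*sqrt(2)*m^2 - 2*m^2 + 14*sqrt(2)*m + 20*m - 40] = 3*m^2 - 14*sqrt(2)*m - 4*m + 14*sqrt(2) + 20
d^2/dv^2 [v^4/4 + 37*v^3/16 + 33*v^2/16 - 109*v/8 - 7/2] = 3*v^2 + 111*v/8 + 33/8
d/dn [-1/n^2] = 2/n^3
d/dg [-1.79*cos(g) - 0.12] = 1.79*sin(g)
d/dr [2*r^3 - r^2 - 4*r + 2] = 6*r^2 - 2*r - 4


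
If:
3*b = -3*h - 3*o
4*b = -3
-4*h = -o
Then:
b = -3/4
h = 3/20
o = 3/5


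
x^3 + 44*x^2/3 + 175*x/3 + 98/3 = (x + 2/3)*(x + 7)^2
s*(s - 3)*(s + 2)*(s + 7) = s^4 + 6*s^3 - 13*s^2 - 42*s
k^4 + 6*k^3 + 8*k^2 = k^2*(k + 2)*(k + 4)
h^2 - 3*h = h*(h - 3)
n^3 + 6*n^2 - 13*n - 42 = (n - 3)*(n + 2)*(n + 7)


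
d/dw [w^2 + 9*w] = 2*w + 9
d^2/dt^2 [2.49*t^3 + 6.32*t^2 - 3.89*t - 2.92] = 14.94*t + 12.64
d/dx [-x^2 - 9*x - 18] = -2*x - 9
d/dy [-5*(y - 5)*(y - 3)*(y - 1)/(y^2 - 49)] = 5*(-y^4 + 170*y^2 - 912*y + 1127)/(y^4 - 98*y^2 + 2401)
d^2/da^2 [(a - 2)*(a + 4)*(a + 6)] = 6*a + 16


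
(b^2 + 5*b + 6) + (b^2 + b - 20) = 2*b^2 + 6*b - 14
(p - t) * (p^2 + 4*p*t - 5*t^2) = p^3 + 3*p^2*t - 9*p*t^2 + 5*t^3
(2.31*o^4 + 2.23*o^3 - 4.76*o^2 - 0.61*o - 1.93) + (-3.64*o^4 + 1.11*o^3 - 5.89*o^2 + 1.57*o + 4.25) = -1.33*o^4 + 3.34*o^3 - 10.65*o^2 + 0.96*o + 2.32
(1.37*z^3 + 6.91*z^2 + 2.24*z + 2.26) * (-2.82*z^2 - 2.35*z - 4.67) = -3.8634*z^5 - 22.7057*z^4 - 28.9532*z^3 - 43.9069*z^2 - 15.7718*z - 10.5542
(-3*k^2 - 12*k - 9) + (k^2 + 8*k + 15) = -2*k^2 - 4*k + 6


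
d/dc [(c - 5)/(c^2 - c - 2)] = (c^2 - c - (c - 5)*(2*c - 1) - 2)/(-c^2 + c + 2)^2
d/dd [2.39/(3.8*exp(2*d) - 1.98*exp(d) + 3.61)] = (4.7322 - 18.164*exp(d))*exp(d)/(3.8*exp(2*d) - 1.98*exp(d) + 3.61)^2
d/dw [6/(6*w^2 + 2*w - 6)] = 3*(-6*w - 1)/(3*w^2 + w - 3)^2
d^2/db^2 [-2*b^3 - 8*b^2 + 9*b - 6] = -12*b - 16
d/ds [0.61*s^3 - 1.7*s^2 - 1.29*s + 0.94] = 1.83*s^2 - 3.4*s - 1.29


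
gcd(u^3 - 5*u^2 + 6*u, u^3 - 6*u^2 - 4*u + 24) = u - 2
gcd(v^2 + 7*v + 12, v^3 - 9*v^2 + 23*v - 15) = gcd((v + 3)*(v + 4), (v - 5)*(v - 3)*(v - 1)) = 1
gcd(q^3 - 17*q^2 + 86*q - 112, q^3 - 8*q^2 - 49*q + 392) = q^2 - 15*q + 56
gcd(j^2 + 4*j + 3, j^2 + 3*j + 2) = j + 1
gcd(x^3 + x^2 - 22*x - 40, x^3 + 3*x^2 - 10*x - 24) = x^2 + 6*x + 8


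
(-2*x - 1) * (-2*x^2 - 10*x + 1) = 4*x^3 + 22*x^2 + 8*x - 1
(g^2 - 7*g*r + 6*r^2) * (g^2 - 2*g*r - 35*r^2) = g^4 - 9*g^3*r - 15*g^2*r^2 + 233*g*r^3 - 210*r^4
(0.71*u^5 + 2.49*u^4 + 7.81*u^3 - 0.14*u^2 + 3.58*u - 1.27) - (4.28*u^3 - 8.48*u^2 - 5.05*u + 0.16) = 0.71*u^5 + 2.49*u^4 + 3.53*u^3 + 8.34*u^2 + 8.63*u - 1.43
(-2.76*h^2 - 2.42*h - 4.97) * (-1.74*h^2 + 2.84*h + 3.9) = 4.8024*h^4 - 3.6276*h^3 - 8.989*h^2 - 23.5528*h - 19.383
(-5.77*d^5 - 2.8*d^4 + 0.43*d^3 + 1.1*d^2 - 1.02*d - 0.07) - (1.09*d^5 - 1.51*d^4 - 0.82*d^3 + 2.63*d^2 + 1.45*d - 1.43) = -6.86*d^5 - 1.29*d^4 + 1.25*d^3 - 1.53*d^2 - 2.47*d + 1.36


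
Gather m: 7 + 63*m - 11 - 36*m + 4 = 27*m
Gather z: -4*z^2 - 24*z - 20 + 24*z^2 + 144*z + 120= 20*z^2 + 120*z + 100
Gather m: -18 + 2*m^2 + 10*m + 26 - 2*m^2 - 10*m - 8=0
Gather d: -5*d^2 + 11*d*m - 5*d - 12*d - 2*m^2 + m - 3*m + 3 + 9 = -5*d^2 + d*(11*m - 17) - 2*m^2 - 2*m + 12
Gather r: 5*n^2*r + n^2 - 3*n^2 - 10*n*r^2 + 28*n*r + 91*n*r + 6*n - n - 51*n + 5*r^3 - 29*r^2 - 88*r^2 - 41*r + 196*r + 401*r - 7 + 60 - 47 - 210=-2*n^2 - 46*n + 5*r^3 + r^2*(-10*n - 117) + r*(5*n^2 + 119*n + 556) - 204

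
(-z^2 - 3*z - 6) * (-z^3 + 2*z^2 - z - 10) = z^5 + z^4 + z^3 + z^2 + 36*z + 60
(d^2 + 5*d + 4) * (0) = 0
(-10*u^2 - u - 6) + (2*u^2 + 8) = -8*u^2 - u + 2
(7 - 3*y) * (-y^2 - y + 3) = 3*y^3 - 4*y^2 - 16*y + 21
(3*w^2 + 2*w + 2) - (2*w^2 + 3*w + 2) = w^2 - w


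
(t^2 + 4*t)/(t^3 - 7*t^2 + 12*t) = (t + 4)/(t^2 - 7*t + 12)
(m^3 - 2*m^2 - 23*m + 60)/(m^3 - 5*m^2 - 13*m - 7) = (-m^3 + 2*m^2 + 23*m - 60)/(-m^3 + 5*m^2 + 13*m + 7)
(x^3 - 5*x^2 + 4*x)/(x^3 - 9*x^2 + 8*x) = (x - 4)/(x - 8)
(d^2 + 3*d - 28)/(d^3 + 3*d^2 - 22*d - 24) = (d + 7)/(d^2 + 7*d + 6)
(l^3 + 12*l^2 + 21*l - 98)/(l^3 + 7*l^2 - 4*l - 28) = (l + 7)/(l + 2)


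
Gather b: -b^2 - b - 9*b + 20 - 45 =-b^2 - 10*b - 25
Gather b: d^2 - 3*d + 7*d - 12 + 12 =d^2 + 4*d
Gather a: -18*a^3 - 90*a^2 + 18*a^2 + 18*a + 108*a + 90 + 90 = -18*a^3 - 72*a^2 + 126*a + 180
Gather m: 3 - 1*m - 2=1 - m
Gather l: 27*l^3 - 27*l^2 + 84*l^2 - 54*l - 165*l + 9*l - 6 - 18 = 27*l^3 + 57*l^2 - 210*l - 24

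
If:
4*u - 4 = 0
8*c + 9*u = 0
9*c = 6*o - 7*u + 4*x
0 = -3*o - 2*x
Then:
No Solution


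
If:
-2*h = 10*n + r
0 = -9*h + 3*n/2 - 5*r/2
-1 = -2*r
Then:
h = -53/372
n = -2/93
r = 1/2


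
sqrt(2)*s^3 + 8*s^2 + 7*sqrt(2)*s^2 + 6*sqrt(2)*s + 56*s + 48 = (s + 6)*(s + 4*sqrt(2))*(sqrt(2)*s + sqrt(2))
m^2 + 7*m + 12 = (m + 3)*(m + 4)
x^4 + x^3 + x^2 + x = x*(x + 1)*(x - I)*(x + I)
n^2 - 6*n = n*(n - 6)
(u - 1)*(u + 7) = u^2 + 6*u - 7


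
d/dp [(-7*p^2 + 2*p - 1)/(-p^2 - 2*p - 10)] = 2*(8*p^2 + 69*p - 11)/(p^4 + 4*p^3 + 24*p^2 + 40*p + 100)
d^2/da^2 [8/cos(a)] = 8*(sin(a)^2 + 1)/cos(a)^3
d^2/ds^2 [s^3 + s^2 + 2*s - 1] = 6*s + 2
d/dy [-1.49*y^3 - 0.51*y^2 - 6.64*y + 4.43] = -4.47*y^2 - 1.02*y - 6.64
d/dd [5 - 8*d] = -8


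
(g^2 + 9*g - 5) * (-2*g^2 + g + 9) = -2*g^4 - 17*g^3 + 28*g^2 + 76*g - 45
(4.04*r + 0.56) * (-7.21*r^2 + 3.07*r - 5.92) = -29.1284*r^3 + 8.3652*r^2 - 22.1976*r - 3.3152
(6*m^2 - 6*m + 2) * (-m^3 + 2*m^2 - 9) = -6*m^5 + 18*m^4 - 14*m^3 - 50*m^2 + 54*m - 18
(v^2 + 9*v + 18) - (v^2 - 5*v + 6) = 14*v + 12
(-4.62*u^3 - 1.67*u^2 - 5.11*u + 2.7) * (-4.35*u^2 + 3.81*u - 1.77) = 20.097*u^5 - 10.3377*u^4 + 24.0432*u^3 - 28.2582*u^2 + 19.3317*u - 4.779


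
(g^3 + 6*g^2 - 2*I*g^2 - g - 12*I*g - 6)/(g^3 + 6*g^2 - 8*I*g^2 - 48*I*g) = (g^2 - 2*I*g - 1)/(g*(g - 8*I))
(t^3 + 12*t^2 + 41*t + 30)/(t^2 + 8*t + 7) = (t^2 + 11*t + 30)/(t + 7)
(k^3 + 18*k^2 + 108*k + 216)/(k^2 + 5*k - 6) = (k^2 + 12*k + 36)/(k - 1)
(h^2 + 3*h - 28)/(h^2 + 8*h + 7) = (h - 4)/(h + 1)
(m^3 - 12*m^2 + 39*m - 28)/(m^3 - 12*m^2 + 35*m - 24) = (m^2 - 11*m + 28)/(m^2 - 11*m + 24)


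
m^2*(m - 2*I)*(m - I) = m^4 - 3*I*m^3 - 2*m^2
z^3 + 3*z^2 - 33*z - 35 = (z - 5)*(z + 1)*(z + 7)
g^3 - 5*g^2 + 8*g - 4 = (g - 2)^2*(g - 1)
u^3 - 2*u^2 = u^2*(u - 2)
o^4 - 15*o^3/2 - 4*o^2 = o^2*(o - 8)*(o + 1/2)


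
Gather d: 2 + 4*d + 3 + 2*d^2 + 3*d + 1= 2*d^2 + 7*d + 6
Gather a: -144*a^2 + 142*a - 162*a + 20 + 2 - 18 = -144*a^2 - 20*a + 4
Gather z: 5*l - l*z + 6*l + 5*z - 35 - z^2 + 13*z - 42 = 11*l - z^2 + z*(18 - l) - 77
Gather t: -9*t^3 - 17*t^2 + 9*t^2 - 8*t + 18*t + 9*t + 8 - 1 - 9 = -9*t^3 - 8*t^2 + 19*t - 2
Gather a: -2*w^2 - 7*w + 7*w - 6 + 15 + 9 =18 - 2*w^2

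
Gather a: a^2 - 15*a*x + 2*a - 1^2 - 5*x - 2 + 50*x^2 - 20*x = a^2 + a*(2 - 15*x) + 50*x^2 - 25*x - 3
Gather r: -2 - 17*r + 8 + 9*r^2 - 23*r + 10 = 9*r^2 - 40*r + 16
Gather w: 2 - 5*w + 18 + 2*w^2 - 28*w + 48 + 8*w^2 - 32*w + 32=10*w^2 - 65*w + 100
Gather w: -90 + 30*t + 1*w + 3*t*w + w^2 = 30*t + w^2 + w*(3*t + 1) - 90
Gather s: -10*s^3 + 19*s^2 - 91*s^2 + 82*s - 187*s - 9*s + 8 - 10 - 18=-10*s^3 - 72*s^2 - 114*s - 20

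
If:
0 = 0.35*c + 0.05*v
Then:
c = -0.142857142857143*v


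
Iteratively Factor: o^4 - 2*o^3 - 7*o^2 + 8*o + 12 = (o - 3)*(o^3 + o^2 - 4*o - 4) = (o - 3)*(o + 1)*(o^2 - 4) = (o - 3)*(o + 1)*(o + 2)*(o - 2)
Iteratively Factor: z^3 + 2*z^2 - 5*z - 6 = (z + 3)*(z^2 - z - 2) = (z - 2)*(z + 3)*(z + 1)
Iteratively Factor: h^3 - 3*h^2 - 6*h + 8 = (h - 4)*(h^2 + h - 2) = (h - 4)*(h - 1)*(h + 2)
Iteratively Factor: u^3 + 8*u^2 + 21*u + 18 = (u + 3)*(u^2 + 5*u + 6) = (u + 2)*(u + 3)*(u + 3)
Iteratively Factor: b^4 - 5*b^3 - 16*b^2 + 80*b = (b - 5)*(b^3 - 16*b) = b*(b - 5)*(b^2 - 16) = b*(b - 5)*(b + 4)*(b - 4)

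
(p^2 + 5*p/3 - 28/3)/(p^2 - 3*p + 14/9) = 3*(p + 4)/(3*p - 2)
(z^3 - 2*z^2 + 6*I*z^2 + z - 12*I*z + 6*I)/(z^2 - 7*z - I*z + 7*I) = (z^3 + z^2*(-2 + 6*I) + z*(1 - 12*I) + 6*I)/(z^2 + z*(-7 - I) + 7*I)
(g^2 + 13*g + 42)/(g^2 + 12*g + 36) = (g + 7)/(g + 6)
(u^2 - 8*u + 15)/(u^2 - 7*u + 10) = (u - 3)/(u - 2)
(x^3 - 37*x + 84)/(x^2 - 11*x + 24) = (x^2 + 3*x - 28)/(x - 8)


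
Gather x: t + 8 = t + 8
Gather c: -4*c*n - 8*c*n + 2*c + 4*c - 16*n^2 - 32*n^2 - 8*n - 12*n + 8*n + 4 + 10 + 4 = c*(6 - 12*n) - 48*n^2 - 12*n + 18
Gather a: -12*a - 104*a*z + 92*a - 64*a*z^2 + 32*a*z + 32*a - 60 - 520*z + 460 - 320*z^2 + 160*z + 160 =a*(-64*z^2 - 72*z + 112) - 320*z^2 - 360*z + 560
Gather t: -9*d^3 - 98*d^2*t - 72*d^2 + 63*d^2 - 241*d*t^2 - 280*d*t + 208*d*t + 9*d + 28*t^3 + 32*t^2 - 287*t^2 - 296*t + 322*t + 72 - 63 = -9*d^3 - 9*d^2 + 9*d + 28*t^3 + t^2*(-241*d - 255) + t*(-98*d^2 - 72*d + 26) + 9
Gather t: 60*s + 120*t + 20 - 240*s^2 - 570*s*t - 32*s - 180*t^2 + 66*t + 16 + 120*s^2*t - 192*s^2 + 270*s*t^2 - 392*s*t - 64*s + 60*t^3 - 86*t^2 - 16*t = -432*s^2 - 36*s + 60*t^3 + t^2*(270*s - 266) + t*(120*s^2 - 962*s + 170) + 36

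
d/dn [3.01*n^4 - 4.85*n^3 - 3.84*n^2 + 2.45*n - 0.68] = 12.04*n^3 - 14.55*n^2 - 7.68*n + 2.45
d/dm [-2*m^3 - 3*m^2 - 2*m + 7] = -6*m^2 - 6*m - 2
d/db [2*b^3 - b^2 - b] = 6*b^2 - 2*b - 1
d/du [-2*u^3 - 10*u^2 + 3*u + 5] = -6*u^2 - 20*u + 3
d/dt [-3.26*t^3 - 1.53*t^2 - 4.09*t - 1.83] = -9.78*t^2 - 3.06*t - 4.09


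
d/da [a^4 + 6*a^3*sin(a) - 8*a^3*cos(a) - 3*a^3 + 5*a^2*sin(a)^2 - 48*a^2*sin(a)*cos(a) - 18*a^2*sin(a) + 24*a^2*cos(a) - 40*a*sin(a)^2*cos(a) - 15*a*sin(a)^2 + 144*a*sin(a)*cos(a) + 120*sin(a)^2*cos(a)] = 8*a^3*sin(a) + 6*a^3*cos(a) + 4*a^3 - 6*a^2*sin(a) + 5*a^2*sin(2*a) - 42*a^2*cos(a) - 48*a^2*cos(2*a) - 9*a^2 - 26*a*sin(a) - 63*a*sin(2*a) - 30*a*sin(3*a) + 48*a*cos(a) + 139*a*cos(2*a) + 5*a - 30*sin(a) + 72*sin(2*a) + 90*sin(3*a) - 10*cos(a) + 15*cos(2*a)/2 + 10*cos(3*a) - 15/2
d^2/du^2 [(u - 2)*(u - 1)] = 2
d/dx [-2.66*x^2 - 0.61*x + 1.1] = -5.32*x - 0.61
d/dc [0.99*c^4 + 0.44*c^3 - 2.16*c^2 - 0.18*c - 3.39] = 3.96*c^3 + 1.32*c^2 - 4.32*c - 0.18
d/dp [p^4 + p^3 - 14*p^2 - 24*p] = 4*p^3 + 3*p^2 - 28*p - 24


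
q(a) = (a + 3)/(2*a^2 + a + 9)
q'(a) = (-4*a - 1)*(a + 3)/(2*a^2 + a + 9)^2 + 1/(2*a^2 + a + 9) = (2*a^2 + a - (a + 3)*(4*a + 1) + 9)/(2*a^2 + a + 9)^2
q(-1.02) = 0.20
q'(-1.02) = 0.16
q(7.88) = 0.08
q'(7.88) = -0.01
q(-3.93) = -0.03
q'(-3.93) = 0.02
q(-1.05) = 0.19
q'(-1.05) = 0.16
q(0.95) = 0.34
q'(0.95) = -0.05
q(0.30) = 0.35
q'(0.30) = 0.02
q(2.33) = 0.24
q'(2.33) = -0.07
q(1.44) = 0.30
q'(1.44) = -0.07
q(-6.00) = -0.04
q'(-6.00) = 0.00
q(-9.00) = -0.04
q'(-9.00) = 0.00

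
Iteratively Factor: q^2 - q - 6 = (q + 2)*(q - 3)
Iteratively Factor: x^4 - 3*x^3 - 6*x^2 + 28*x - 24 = (x - 2)*(x^3 - x^2 - 8*x + 12) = (x - 2)^2*(x^2 + x - 6) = (x - 2)^2*(x + 3)*(x - 2)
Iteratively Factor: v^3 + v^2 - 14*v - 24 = (v + 3)*(v^2 - 2*v - 8) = (v + 2)*(v + 3)*(v - 4)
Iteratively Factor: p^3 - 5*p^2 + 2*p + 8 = (p - 2)*(p^2 - 3*p - 4) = (p - 2)*(p + 1)*(p - 4)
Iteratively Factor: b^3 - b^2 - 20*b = (b + 4)*(b^2 - 5*b) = (b - 5)*(b + 4)*(b)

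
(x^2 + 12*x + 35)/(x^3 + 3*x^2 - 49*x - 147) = (x + 5)/(x^2 - 4*x - 21)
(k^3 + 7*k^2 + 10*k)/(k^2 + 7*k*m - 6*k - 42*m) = k*(k^2 + 7*k + 10)/(k^2 + 7*k*m - 6*k - 42*m)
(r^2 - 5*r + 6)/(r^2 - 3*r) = (r - 2)/r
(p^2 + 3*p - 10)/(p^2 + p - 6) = (p + 5)/(p + 3)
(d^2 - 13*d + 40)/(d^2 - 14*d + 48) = (d - 5)/(d - 6)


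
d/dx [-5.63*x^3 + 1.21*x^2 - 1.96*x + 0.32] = -16.89*x^2 + 2.42*x - 1.96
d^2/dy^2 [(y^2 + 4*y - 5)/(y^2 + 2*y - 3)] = 4/(y^3 + 9*y^2 + 27*y + 27)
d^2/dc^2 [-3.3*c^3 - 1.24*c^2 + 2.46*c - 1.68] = -19.8*c - 2.48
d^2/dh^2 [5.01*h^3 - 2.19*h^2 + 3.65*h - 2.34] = 30.06*h - 4.38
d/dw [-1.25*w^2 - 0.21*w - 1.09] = -2.5*w - 0.21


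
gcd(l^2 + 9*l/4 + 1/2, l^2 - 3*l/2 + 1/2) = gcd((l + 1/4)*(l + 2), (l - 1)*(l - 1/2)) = 1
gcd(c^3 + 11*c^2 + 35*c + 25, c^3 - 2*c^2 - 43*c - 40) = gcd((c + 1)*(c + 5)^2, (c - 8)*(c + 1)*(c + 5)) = c^2 + 6*c + 5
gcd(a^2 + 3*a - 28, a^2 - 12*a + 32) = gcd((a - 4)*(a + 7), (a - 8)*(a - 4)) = a - 4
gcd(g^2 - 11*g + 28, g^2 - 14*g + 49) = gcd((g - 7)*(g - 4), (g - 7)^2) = g - 7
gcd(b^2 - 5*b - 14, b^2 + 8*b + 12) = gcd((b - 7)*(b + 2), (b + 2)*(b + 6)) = b + 2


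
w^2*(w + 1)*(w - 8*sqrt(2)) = w^4 - 8*sqrt(2)*w^3 + w^3 - 8*sqrt(2)*w^2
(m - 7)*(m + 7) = m^2 - 49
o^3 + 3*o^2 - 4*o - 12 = (o - 2)*(o + 2)*(o + 3)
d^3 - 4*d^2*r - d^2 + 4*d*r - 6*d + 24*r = (d - 3)*(d + 2)*(d - 4*r)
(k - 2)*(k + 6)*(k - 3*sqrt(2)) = k^3 - 3*sqrt(2)*k^2 + 4*k^2 - 12*sqrt(2)*k - 12*k + 36*sqrt(2)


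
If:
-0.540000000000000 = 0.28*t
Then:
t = -1.93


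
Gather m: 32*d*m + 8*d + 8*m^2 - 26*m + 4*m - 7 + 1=8*d + 8*m^2 + m*(32*d - 22) - 6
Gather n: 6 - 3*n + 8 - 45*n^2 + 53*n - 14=-45*n^2 + 50*n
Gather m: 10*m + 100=10*m + 100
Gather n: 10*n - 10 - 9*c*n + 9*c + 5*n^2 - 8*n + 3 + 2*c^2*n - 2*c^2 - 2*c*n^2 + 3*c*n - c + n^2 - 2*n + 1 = -2*c^2 + 8*c + n^2*(6 - 2*c) + n*(2*c^2 - 6*c) - 6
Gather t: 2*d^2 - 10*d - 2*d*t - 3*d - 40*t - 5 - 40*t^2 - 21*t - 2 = 2*d^2 - 13*d - 40*t^2 + t*(-2*d - 61) - 7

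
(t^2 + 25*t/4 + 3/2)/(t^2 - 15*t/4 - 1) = (t + 6)/(t - 4)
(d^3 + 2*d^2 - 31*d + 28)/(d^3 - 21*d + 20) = (d + 7)/(d + 5)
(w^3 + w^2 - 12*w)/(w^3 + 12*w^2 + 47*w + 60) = w*(w - 3)/(w^2 + 8*w + 15)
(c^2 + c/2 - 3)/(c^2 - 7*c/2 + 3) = (c + 2)/(c - 2)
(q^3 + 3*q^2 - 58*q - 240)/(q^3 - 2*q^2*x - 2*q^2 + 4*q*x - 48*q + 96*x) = (-q - 5)/(-q + 2*x)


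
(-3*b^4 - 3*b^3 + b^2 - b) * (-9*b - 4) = 27*b^5 + 39*b^4 + 3*b^3 + 5*b^2 + 4*b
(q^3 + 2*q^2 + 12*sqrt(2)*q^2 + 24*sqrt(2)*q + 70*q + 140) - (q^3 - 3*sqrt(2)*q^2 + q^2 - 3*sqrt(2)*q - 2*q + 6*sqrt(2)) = q^2 + 15*sqrt(2)*q^2 + 27*sqrt(2)*q + 72*q - 6*sqrt(2) + 140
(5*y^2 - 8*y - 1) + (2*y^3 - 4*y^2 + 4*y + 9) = 2*y^3 + y^2 - 4*y + 8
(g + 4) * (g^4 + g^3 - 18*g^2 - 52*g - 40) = g^5 + 5*g^4 - 14*g^3 - 124*g^2 - 248*g - 160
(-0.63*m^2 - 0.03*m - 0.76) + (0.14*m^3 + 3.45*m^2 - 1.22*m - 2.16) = 0.14*m^3 + 2.82*m^2 - 1.25*m - 2.92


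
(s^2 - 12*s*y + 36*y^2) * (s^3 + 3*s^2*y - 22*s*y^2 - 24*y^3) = s^5 - 9*s^4*y - 22*s^3*y^2 + 348*s^2*y^3 - 504*s*y^4 - 864*y^5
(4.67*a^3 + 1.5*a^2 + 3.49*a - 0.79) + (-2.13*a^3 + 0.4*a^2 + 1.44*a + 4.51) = 2.54*a^3 + 1.9*a^2 + 4.93*a + 3.72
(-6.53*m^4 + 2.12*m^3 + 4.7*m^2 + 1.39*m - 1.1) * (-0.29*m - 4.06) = 1.8937*m^5 + 25.897*m^4 - 9.9702*m^3 - 19.4851*m^2 - 5.3244*m + 4.466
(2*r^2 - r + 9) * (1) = 2*r^2 - r + 9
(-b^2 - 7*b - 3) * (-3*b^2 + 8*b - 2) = 3*b^4 + 13*b^3 - 45*b^2 - 10*b + 6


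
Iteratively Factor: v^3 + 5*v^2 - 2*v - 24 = (v + 4)*(v^2 + v - 6) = (v - 2)*(v + 4)*(v + 3)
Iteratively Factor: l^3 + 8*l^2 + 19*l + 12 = (l + 3)*(l^2 + 5*l + 4) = (l + 3)*(l + 4)*(l + 1)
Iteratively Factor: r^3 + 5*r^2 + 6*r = (r + 3)*(r^2 + 2*r) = (r + 2)*(r + 3)*(r)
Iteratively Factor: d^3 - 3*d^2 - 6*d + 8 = (d - 1)*(d^2 - 2*d - 8) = (d - 4)*(d - 1)*(d + 2)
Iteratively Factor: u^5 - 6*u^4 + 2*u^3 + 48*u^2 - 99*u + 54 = (u - 3)*(u^4 - 3*u^3 - 7*u^2 + 27*u - 18) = (u - 3)*(u - 1)*(u^3 - 2*u^2 - 9*u + 18) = (u - 3)*(u - 2)*(u - 1)*(u^2 - 9) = (u - 3)^2*(u - 2)*(u - 1)*(u + 3)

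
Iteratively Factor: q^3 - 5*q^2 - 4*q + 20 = (q + 2)*(q^2 - 7*q + 10) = (q - 5)*(q + 2)*(q - 2)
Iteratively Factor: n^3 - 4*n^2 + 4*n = (n - 2)*(n^2 - 2*n) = n*(n - 2)*(n - 2)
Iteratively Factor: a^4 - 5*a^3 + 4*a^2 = (a)*(a^3 - 5*a^2 + 4*a) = a*(a - 1)*(a^2 - 4*a) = a*(a - 4)*(a - 1)*(a)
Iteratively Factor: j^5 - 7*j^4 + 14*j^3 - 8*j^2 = (j)*(j^4 - 7*j^3 + 14*j^2 - 8*j) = j^2*(j^3 - 7*j^2 + 14*j - 8) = j^2*(j - 1)*(j^2 - 6*j + 8) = j^2*(j - 4)*(j - 1)*(j - 2)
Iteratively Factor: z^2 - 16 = (z + 4)*(z - 4)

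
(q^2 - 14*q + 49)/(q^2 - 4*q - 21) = (q - 7)/(q + 3)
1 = 1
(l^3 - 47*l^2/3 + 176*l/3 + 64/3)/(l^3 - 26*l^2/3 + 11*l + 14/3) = (l^2 - 16*l + 64)/(l^2 - 9*l + 14)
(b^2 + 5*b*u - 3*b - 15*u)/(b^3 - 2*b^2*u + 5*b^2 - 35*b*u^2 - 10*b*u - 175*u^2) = (3 - b)/(-b^2 + 7*b*u - 5*b + 35*u)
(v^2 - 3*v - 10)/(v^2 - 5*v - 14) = (v - 5)/(v - 7)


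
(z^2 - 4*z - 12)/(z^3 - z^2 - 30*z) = (z + 2)/(z*(z + 5))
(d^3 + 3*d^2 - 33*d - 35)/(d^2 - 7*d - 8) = (d^2 + 2*d - 35)/(d - 8)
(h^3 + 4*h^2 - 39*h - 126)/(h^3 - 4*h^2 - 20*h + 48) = (h^2 + 10*h + 21)/(h^2 + 2*h - 8)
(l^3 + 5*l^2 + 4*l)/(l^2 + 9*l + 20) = l*(l + 1)/(l + 5)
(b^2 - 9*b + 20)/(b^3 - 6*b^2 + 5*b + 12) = (b - 5)/(b^2 - 2*b - 3)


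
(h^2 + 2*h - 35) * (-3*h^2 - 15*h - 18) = -3*h^4 - 21*h^3 + 57*h^2 + 489*h + 630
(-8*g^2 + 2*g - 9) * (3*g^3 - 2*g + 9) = -24*g^5 + 6*g^4 - 11*g^3 - 76*g^2 + 36*g - 81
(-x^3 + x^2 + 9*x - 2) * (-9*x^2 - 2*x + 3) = 9*x^5 - 7*x^4 - 86*x^3 + 3*x^2 + 31*x - 6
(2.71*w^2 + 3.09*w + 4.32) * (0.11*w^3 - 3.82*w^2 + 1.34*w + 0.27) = 0.2981*w^5 - 10.0123*w^4 - 7.6972*w^3 - 11.6301*w^2 + 6.6231*w + 1.1664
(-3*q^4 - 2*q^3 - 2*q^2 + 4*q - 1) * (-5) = 15*q^4 + 10*q^3 + 10*q^2 - 20*q + 5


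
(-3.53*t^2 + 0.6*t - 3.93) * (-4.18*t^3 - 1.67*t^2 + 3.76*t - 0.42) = 14.7554*t^5 + 3.3871*t^4 + 2.1526*t^3 + 10.3017*t^2 - 15.0288*t + 1.6506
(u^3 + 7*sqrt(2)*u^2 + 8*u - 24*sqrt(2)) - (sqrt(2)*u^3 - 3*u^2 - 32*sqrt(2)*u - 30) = -sqrt(2)*u^3 + u^3 + 3*u^2 + 7*sqrt(2)*u^2 + 8*u + 32*sqrt(2)*u - 24*sqrt(2) + 30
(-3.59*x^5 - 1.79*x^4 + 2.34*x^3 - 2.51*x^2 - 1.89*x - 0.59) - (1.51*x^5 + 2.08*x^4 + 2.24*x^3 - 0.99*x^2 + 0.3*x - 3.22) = -5.1*x^5 - 3.87*x^4 + 0.0999999999999996*x^3 - 1.52*x^2 - 2.19*x + 2.63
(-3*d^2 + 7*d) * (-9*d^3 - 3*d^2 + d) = 27*d^5 - 54*d^4 - 24*d^3 + 7*d^2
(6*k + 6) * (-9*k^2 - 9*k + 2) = -54*k^3 - 108*k^2 - 42*k + 12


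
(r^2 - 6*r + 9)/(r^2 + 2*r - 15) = (r - 3)/(r + 5)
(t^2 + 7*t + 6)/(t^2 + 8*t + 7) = (t + 6)/(t + 7)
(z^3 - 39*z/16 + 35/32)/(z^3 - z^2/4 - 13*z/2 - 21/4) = (8*z^2 - 14*z + 5)/(8*(z^2 - 2*z - 3))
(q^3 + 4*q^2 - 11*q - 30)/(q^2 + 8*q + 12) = (q^2 + 2*q - 15)/(q + 6)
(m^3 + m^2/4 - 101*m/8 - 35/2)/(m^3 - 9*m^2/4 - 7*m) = (m + 5/2)/m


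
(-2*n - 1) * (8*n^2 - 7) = -16*n^3 - 8*n^2 + 14*n + 7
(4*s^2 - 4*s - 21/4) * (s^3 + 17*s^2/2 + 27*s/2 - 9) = 4*s^5 + 30*s^4 + 59*s^3/4 - 1077*s^2/8 - 279*s/8 + 189/4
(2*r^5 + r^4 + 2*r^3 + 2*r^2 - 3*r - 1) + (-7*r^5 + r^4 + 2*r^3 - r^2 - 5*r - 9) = -5*r^5 + 2*r^4 + 4*r^3 + r^2 - 8*r - 10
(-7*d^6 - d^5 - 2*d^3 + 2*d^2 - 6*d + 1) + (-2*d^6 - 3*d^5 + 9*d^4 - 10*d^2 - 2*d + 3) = -9*d^6 - 4*d^5 + 9*d^4 - 2*d^3 - 8*d^2 - 8*d + 4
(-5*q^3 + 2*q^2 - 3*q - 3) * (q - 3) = -5*q^4 + 17*q^3 - 9*q^2 + 6*q + 9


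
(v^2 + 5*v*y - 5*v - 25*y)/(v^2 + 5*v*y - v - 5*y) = (v - 5)/(v - 1)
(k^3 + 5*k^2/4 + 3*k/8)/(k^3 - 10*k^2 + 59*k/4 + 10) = k*(4*k + 3)/(2*(2*k^2 - 21*k + 40))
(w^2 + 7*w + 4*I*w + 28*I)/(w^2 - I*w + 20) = (w + 7)/(w - 5*I)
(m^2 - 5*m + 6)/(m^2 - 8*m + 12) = (m - 3)/(m - 6)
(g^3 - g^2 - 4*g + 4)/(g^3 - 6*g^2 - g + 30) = (g^2 - 3*g + 2)/(g^2 - 8*g + 15)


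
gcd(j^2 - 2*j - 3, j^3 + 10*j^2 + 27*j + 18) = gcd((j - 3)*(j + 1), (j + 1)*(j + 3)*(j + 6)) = j + 1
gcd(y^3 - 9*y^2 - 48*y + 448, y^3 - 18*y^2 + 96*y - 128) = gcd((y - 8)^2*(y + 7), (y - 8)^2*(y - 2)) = y^2 - 16*y + 64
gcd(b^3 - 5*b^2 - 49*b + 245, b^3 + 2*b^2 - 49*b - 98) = b^2 - 49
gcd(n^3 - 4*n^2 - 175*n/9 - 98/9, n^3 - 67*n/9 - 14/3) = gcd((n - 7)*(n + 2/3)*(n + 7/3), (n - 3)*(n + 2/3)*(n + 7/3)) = n^2 + 3*n + 14/9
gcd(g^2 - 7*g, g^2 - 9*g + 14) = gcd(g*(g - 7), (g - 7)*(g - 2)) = g - 7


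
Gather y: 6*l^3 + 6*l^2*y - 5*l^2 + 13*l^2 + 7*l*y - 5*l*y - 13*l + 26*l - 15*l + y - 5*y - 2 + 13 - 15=6*l^3 + 8*l^2 - 2*l + y*(6*l^2 + 2*l - 4) - 4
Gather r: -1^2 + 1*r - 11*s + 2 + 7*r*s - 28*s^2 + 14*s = r*(7*s + 1) - 28*s^2 + 3*s + 1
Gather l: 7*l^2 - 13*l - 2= 7*l^2 - 13*l - 2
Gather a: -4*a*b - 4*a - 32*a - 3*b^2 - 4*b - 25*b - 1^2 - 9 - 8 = a*(-4*b - 36) - 3*b^2 - 29*b - 18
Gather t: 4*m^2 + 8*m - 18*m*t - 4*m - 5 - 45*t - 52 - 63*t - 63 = 4*m^2 + 4*m + t*(-18*m - 108) - 120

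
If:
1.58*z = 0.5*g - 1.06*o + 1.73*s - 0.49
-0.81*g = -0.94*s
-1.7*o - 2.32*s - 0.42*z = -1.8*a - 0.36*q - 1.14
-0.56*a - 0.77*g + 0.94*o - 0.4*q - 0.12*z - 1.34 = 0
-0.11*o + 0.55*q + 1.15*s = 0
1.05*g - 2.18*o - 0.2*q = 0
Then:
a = -3.08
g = -1.06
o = -0.67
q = 1.77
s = -0.91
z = -1.19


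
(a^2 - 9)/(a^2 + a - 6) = (a - 3)/(a - 2)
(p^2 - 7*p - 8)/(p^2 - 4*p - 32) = (p + 1)/(p + 4)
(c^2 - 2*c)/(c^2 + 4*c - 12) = c/(c + 6)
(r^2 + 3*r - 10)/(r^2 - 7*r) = (r^2 + 3*r - 10)/(r*(r - 7))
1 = 1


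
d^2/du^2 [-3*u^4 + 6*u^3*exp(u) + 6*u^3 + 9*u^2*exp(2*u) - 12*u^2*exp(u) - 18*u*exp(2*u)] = 6*u^3*exp(u) + 36*u^2*exp(2*u) + 24*u^2*exp(u) - 36*u^2 - 12*u*exp(u) + 36*u - 54*exp(2*u) - 24*exp(u)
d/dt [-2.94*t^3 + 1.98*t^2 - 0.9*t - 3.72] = -8.82*t^2 + 3.96*t - 0.9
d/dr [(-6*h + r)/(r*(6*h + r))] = (36*h^2 + 12*h*r - r^2)/(r^2*(36*h^2 + 12*h*r + r^2))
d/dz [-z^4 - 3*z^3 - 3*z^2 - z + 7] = -4*z^3 - 9*z^2 - 6*z - 1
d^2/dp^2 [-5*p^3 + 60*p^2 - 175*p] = 120 - 30*p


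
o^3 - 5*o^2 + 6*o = o*(o - 3)*(o - 2)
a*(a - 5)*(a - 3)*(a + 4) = a^4 - 4*a^3 - 17*a^2 + 60*a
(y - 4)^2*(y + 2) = y^3 - 6*y^2 + 32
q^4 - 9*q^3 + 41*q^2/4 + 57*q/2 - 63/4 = (q - 7)*(q - 3)*(q - 1/2)*(q + 3/2)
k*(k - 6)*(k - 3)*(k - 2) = k^4 - 11*k^3 + 36*k^2 - 36*k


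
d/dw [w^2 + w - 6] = 2*w + 1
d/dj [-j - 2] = -1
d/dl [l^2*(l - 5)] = l*(3*l - 10)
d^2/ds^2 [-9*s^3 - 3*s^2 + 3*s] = -54*s - 6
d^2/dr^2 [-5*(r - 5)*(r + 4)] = -10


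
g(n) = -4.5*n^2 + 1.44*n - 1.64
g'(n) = 1.44 - 9.0*n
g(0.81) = -3.43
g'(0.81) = -5.85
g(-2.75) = -39.63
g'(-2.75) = 26.19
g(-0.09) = -1.81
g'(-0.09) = 2.25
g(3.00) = -37.82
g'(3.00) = -25.56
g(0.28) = -1.59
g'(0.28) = -1.08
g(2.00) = -16.76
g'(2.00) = -16.56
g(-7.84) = -289.52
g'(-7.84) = 72.00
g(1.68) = -11.92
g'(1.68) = -13.68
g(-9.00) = -379.10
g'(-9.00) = 82.44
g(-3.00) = -46.46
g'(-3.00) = 28.44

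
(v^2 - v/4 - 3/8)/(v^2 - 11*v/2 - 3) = (v - 3/4)/(v - 6)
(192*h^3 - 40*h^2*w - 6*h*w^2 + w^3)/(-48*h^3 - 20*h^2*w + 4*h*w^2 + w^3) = (-8*h + w)/(2*h + w)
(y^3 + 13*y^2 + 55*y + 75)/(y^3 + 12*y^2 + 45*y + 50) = (y + 3)/(y + 2)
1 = 1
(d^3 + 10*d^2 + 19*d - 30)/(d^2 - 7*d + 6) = (d^2 + 11*d + 30)/(d - 6)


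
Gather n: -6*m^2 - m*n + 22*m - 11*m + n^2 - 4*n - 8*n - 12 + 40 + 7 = -6*m^2 + 11*m + n^2 + n*(-m - 12) + 35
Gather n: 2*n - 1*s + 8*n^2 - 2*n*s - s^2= 8*n^2 + n*(2 - 2*s) - s^2 - s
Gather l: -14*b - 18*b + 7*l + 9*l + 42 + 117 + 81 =-32*b + 16*l + 240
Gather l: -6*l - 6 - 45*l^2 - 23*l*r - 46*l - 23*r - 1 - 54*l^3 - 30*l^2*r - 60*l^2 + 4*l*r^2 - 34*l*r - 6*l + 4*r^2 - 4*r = -54*l^3 + l^2*(-30*r - 105) + l*(4*r^2 - 57*r - 58) + 4*r^2 - 27*r - 7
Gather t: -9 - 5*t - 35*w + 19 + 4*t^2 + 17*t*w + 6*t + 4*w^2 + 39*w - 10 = 4*t^2 + t*(17*w + 1) + 4*w^2 + 4*w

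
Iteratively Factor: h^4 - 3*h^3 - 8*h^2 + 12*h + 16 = (h + 1)*(h^3 - 4*h^2 - 4*h + 16) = (h - 2)*(h + 1)*(h^2 - 2*h - 8) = (h - 2)*(h + 1)*(h + 2)*(h - 4)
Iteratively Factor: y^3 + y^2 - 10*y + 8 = (y - 2)*(y^2 + 3*y - 4) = (y - 2)*(y - 1)*(y + 4)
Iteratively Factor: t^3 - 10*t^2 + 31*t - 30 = (t - 3)*(t^2 - 7*t + 10) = (t - 3)*(t - 2)*(t - 5)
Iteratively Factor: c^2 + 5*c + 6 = (c + 3)*(c + 2)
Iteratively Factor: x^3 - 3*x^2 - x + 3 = (x - 1)*(x^2 - 2*x - 3) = (x - 1)*(x + 1)*(x - 3)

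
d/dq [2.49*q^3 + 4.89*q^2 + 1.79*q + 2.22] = 7.47*q^2 + 9.78*q + 1.79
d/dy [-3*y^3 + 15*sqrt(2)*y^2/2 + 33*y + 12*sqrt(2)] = -9*y^2 + 15*sqrt(2)*y + 33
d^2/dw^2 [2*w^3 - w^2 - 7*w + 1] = 12*w - 2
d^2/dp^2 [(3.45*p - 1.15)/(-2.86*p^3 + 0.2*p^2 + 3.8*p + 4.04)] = (-169.31772*p^5 + 124.71888*p^4 - 85.7899999999999*p^3 - 553.06536*p^2 + 101.69496*p + 137.2824)/(23.393656*p^9 - 4.90776*p^8 - 92.90424*p^7 - 86.103152*p^6 + 137.30448*p^5 + 254.29152*p^4 + 66.744928*p^3 - 184.80576*p^2 - 186.06624*p - 65.939264)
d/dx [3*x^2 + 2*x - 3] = 6*x + 2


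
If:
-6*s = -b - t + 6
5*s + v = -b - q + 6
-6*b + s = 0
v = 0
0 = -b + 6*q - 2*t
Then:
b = 24/257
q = 798/257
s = 144/257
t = 2382/257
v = 0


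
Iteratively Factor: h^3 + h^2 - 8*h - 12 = (h - 3)*(h^2 + 4*h + 4) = (h - 3)*(h + 2)*(h + 2)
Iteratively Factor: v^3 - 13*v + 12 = (v - 3)*(v^2 + 3*v - 4) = (v - 3)*(v + 4)*(v - 1)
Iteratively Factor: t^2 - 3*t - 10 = (t - 5)*(t + 2)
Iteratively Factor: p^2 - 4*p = (p)*(p - 4)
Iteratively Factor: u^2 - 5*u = (u - 5)*(u)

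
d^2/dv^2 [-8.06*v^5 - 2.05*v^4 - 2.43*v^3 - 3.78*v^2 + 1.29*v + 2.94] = -161.2*v^3 - 24.6*v^2 - 14.58*v - 7.56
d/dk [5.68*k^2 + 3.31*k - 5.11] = 11.36*k + 3.31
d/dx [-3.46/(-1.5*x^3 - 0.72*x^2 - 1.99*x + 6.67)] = (-15.57*x^2 - 4.9824*x - 6.8854)/(1.5*x^3 + 0.72*x^2 + 1.99*x - 6.67)^2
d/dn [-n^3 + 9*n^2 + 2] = 3*n*(6 - n)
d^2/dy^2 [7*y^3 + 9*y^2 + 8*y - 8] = 42*y + 18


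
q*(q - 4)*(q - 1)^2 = q^4 - 6*q^3 + 9*q^2 - 4*q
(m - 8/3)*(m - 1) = m^2 - 11*m/3 + 8/3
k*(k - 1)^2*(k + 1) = k^4 - k^3 - k^2 + k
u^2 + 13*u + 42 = (u + 6)*(u + 7)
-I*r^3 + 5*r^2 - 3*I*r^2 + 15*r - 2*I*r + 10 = (r + 2)*(r + 5*I)*(-I*r - I)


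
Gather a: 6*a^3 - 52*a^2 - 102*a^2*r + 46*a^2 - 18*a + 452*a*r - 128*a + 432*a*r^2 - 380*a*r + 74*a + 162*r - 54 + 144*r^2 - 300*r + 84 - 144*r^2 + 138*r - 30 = 6*a^3 + a^2*(-102*r - 6) + a*(432*r^2 + 72*r - 72)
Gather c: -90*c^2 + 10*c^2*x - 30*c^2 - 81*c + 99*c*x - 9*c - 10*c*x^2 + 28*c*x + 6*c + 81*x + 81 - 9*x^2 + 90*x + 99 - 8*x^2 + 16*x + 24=c^2*(10*x - 120) + c*(-10*x^2 + 127*x - 84) - 17*x^2 + 187*x + 204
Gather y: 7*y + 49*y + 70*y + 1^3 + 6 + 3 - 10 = 126*y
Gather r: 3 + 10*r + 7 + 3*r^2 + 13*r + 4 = 3*r^2 + 23*r + 14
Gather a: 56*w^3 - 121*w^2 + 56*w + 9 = 56*w^3 - 121*w^2 + 56*w + 9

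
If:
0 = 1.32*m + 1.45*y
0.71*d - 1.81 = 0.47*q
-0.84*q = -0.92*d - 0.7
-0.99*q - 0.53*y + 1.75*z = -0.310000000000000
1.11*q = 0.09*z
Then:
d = 11.28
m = -563.37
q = 13.18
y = 512.86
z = 162.60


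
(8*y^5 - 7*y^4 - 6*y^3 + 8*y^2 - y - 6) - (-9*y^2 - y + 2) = 8*y^5 - 7*y^4 - 6*y^3 + 17*y^2 - 8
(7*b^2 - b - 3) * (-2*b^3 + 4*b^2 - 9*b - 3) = -14*b^5 + 30*b^4 - 61*b^3 - 24*b^2 + 30*b + 9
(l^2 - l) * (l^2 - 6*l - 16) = l^4 - 7*l^3 - 10*l^2 + 16*l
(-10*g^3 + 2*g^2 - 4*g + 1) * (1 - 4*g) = 40*g^4 - 18*g^3 + 18*g^2 - 8*g + 1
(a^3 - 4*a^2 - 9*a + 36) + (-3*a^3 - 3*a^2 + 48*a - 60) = -2*a^3 - 7*a^2 + 39*a - 24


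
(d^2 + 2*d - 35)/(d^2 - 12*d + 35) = (d + 7)/(d - 7)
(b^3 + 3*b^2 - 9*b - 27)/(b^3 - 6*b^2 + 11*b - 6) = (b^2 + 6*b + 9)/(b^2 - 3*b + 2)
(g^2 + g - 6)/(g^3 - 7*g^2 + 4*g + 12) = (g + 3)/(g^2 - 5*g - 6)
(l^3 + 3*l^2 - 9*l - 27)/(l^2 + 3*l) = l - 9/l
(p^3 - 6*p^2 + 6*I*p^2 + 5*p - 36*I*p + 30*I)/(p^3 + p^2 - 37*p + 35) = (p + 6*I)/(p + 7)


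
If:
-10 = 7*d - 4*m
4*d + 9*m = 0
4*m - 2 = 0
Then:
No Solution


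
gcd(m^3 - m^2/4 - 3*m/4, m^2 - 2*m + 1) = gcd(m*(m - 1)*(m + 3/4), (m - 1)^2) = m - 1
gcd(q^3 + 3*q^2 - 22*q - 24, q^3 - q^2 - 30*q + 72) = q^2 + 2*q - 24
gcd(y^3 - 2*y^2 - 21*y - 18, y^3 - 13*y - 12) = y^2 + 4*y + 3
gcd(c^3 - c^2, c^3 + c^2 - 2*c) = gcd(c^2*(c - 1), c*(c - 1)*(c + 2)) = c^2 - c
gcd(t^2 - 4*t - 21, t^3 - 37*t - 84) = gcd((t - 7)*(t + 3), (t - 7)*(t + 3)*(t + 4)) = t^2 - 4*t - 21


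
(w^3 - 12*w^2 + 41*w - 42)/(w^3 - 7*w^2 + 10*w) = (w^2 - 10*w + 21)/(w*(w - 5))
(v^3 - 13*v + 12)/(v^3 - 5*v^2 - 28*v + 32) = (v - 3)/(v - 8)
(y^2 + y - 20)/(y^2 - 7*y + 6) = (y^2 + y - 20)/(y^2 - 7*y + 6)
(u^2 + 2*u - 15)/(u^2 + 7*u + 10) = (u - 3)/(u + 2)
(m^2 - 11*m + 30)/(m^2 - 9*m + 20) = (m - 6)/(m - 4)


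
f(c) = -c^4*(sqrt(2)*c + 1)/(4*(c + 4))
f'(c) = -sqrt(2)*c^4/(4*(c + 4)) + c^4*(sqrt(2)*c + 1)/(4*(c + 4)^2) - c^3*(sqrt(2)*c + 1)/(c + 4) = c^3*(-sqrt(2)*c^2 - 5*sqrt(2)*c - 3*c/4 - 4)/(c^2 + 8*c + 16)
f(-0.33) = 0.00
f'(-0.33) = 0.00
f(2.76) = -10.52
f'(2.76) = -16.73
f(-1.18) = 0.11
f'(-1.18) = -0.67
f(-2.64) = 24.41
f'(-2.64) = -67.56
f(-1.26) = 0.18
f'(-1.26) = -0.96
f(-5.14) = -959.60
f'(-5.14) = 121.49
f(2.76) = -10.52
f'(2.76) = -16.73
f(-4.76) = -967.91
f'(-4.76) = -221.38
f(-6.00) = -1212.62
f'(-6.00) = 431.21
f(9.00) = -1732.09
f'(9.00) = -815.02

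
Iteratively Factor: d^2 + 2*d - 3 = (d + 3)*(d - 1)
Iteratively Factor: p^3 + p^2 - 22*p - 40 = (p + 2)*(p^2 - p - 20) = (p + 2)*(p + 4)*(p - 5)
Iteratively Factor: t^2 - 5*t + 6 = (t - 3)*(t - 2)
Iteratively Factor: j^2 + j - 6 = (j + 3)*(j - 2)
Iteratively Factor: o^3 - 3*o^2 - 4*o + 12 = (o - 2)*(o^2 - o - 6) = (o - 2)*(o + 2)*(o - 3)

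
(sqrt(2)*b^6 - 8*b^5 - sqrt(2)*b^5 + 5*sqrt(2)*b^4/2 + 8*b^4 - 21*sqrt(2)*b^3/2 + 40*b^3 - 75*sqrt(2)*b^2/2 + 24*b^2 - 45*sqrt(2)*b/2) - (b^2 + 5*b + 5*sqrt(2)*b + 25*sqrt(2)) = sqrt(2)*b^6 - 8*b^5 - sqrt(2)*b^5 + 5*sqrt(2)*b^4/2 + 8*b^4 - 21*sqrt(2)*b^3/2 + 40*b^3 - 75*sqrt(2)*b^2/2 + 23*b^2 - 55*sqrt(2)*b/2 - 5*b - 25*sqrt(2)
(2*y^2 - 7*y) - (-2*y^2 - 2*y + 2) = 4*y^2 - 5*y - 2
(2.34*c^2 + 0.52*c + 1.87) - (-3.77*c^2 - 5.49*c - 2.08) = 6.11*c^2 + 6.01*c + 3.95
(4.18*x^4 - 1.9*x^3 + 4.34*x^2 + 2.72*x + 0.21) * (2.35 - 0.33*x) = -1.3794*x^5 + 10.45*x^4 - 5.8972*x^3 + 9.3014*x^2 + 6.3227*x + 0.4935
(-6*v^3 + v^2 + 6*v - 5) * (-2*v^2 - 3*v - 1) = 12*v^5 + 16*v^4 - 9*v^3 - 9*v^2 + 9*v + 5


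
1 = 1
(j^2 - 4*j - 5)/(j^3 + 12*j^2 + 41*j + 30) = (j - 5)/(j^2 + 11*j + 30)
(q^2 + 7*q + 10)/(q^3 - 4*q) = (q + 5)/(q*(q - 2))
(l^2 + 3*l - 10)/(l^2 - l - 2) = (l + 5)/(l + 1)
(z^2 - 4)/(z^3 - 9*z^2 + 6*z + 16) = (z + 2)/(z^2 - 7*z - 8)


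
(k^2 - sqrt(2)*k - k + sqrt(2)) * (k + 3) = k^3 - sqrt(2)*k^2 + 2*k^2 - 3*k - 2*sqrt(2)*k + 3*sqrt(2)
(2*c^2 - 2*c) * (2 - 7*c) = -14*c^3 + 18*c^2 - 4*c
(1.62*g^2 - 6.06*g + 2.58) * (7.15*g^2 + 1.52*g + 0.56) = 11.583*g^4 - 40.8666*g^3 + 10.143*g^2 + 0.528*g + 1.4448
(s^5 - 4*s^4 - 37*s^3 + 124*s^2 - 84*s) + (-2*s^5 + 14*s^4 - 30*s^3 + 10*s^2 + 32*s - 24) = -s^5 + 10*s^4 - 67*s^3 + 134*s^2 - 52*s - 24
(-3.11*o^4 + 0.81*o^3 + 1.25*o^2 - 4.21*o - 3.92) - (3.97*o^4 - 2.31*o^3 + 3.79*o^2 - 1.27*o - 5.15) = -7.08*o^4 + 3.12*o^3 - 2.54*o^2 - 2.94*o + 1.23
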